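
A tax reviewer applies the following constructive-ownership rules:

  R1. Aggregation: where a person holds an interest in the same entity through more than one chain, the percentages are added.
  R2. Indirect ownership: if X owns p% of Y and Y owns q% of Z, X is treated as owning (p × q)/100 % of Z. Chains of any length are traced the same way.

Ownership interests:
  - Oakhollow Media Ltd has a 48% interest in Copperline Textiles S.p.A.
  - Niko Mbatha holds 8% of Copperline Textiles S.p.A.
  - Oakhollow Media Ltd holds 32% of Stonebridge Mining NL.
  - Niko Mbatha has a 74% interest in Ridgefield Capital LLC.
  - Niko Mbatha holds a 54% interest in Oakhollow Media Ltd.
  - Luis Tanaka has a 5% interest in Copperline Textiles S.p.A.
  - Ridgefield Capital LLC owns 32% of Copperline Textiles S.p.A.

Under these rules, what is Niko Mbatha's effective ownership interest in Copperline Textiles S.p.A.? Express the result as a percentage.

Chain via Oakhollow Media Ltd (R2): 54% × 48% = 25.92% of Copperline Textiles S.p.A.
Chain via Ridgefield Capital LLC (R2): 74% × 32% = 23.68% of Copperline Textiles S.p.A.
Direct interest in Copperline Textiles S.p.A: 8%.
Aggregating (R1): 25.92% + 23.68% + 8% = 57.6%.

57.6%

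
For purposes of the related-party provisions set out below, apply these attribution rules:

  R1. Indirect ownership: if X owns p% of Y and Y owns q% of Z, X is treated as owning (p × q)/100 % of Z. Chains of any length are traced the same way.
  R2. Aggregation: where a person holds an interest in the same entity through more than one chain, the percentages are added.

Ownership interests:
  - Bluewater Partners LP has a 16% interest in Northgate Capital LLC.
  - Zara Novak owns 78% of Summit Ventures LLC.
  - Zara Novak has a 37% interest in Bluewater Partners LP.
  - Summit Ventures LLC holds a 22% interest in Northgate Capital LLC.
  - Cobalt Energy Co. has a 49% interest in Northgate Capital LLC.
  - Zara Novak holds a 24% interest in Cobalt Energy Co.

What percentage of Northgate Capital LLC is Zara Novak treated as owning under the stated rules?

Chain via Cobalt Energy Co. (R1): 24% × 49% = 11.76% of Northgate Capital LLC.
Chain via Bluewater Partners LP (R1): 37% × 16% = 5.92% of Northgate Capital LLC.
Chain via Summit Ventures LLC (R1): 78% × 22% = 17.16% of Northgate Capital LLC.
Aggregating (R2): 11.76% + 5.92% + 17.16% = 34.84%.

34.84%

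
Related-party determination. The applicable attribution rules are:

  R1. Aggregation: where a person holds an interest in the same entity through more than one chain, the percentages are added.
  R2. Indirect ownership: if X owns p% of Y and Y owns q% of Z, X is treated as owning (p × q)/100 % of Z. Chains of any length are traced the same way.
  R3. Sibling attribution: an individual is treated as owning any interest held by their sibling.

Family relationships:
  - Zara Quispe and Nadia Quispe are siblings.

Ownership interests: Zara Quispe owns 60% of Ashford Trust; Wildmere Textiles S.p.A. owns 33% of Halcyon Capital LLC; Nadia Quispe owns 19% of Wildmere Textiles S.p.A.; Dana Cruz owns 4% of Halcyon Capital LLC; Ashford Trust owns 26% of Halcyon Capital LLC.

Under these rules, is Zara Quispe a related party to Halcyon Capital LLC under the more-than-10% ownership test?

Yes

By sibling attribution (R3), Zara Quispe is treated as owning Nadia Quispe's 19% interest in Wildmere Textiles S.p.A.
Chain via Ashford Trust (R2): 60% × 26% = 15.6% of Halcyon Capital LLC.
Chain via Wildmere Textiles S.p.A. (R2): 19% × 33% = 6.27% of Halcyon Capital LLC.
Aggregating (R1): 15.6% + 6.27% = 21.87%.
21.87% exceeds the 10% threshold, so Zara is a related party to Halcyon Capital LLC.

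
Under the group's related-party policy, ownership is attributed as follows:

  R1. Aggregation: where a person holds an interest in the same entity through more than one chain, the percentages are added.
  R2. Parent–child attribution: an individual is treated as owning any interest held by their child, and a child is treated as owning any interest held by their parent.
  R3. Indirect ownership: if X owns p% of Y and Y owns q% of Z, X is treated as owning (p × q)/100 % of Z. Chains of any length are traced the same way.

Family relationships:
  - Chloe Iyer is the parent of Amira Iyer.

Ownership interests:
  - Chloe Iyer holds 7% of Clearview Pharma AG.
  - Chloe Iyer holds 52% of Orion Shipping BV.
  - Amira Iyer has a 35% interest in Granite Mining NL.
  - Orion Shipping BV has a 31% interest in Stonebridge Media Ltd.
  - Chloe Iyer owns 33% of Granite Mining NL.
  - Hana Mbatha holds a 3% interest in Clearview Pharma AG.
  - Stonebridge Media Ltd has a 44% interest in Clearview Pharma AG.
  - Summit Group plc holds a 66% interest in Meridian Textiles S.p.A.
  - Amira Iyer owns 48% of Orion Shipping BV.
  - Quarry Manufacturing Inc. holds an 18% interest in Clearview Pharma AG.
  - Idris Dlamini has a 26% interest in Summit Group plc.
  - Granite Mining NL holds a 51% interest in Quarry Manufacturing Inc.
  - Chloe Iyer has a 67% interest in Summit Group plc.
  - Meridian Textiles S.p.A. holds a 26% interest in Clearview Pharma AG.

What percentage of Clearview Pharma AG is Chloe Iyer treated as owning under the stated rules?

38.3796%

By parent–child attribution (R2), Chloe Iyer is treated as also owning Amira Iyer's interest in Granite Mining NL, giving 33% + 35% = 68%.
By parent–child attribution (R2), Chloe Iyer is treated as also owning Amira Iyer's interest in Orion Shipping BV, giving 52% + 48% = 100%.
Chain via Granite Mining NL → Quarry Manufacturing Inc. (R3): 68% × 51% × 18% = 6.2424% of Clearview Pharma AG.
Chain via Orion Shipping BV → Stonebridge Media Ltd (R3): 100% × 31% × 44% = 13.64% of Clearview Pharma AG.
Chain via Summit Group plc → Meridian Textiles S.p.A. (R3): 67% × 66% × 26% = 11.4972% of Clearview Pharma AG.
Direct interest in Clearview Pharma AG: 7%.
Aggregating (R1): 6.2424% + 13.64% + 11.4972% + 7% = 38.3796%.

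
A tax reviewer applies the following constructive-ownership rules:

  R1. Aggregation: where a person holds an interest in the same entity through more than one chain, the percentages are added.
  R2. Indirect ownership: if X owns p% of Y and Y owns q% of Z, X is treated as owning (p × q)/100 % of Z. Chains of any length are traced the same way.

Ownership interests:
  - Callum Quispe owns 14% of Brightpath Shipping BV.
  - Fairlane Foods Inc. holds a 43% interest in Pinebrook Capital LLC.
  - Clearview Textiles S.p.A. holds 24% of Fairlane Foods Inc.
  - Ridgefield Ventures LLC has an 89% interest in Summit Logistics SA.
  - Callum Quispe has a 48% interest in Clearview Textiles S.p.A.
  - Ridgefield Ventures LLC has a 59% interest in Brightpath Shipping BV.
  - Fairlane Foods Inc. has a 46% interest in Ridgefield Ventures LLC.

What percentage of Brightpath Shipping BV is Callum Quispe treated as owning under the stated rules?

17.126528%

Chain via Clearview Textiles S.p.A. → Fairlane Foods Inc. → Ridgefield Ventures LLC (R2): 48% × 24% × 46% × 59% = 3.126528% of Brightpath Shipping BV.
Direct interest in Brightpath Shipping BV: 14%.
Aggregating (R1): 3.126528% + 14% = 17.126528%.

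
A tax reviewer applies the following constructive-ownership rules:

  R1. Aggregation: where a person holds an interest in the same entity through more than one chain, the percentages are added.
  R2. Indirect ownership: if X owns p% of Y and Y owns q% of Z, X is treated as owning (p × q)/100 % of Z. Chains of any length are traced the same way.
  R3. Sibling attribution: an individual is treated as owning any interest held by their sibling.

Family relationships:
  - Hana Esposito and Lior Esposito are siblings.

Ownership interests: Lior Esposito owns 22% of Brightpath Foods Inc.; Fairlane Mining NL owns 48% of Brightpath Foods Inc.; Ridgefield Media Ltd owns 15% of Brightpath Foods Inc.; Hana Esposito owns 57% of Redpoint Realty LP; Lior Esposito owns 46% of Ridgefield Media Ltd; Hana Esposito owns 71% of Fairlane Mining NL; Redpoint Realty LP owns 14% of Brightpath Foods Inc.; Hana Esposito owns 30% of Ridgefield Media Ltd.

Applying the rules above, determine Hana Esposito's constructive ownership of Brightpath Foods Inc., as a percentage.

75.46%

By sibling attribution (R3), Hana Esposito is treated as also owning Lior Esposito's interest in Ridgefield Media Ltd, giving 30% + 46% = 76%.
By sibling attribution (R3), Hana Esposito is treated as owning Lior Esposito's 22% interest in Brightpath Foods Inc.
Chain via Redpoint Realty LP (R2): 57% × 14% = 7.98% of Brightpath Foods Inc.
Chain via Fairlane Mining NL (R2): 71% × 48% = 34.08% of Brightpath Foods Inc.
Chain via Ridgefield Media Ltd (R2): 76% × 15% = 11.4% of Brightpath Foods Inc.
Direct interest in Brightpath Foods Inc: 22%.
Aggregating (R1): 7.98% + 34.08% + 11.4% + 22% = 75.46%.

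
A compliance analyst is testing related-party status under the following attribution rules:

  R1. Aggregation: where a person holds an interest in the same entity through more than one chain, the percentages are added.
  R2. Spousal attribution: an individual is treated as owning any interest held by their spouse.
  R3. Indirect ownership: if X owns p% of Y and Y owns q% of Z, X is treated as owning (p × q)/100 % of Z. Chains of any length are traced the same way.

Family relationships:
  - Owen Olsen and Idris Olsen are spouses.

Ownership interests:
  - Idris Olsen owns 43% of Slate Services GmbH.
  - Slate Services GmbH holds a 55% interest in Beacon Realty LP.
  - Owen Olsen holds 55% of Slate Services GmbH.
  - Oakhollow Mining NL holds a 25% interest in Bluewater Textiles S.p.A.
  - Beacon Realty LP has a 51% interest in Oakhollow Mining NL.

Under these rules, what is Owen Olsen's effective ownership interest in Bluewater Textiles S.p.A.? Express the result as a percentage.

6.87225%

By spousal attribution (R2), Owen Olsen is treated as also owning Idris Olsen's interest in Slate Services GmbH, giving 55% + 43% = 98%.
Chain via Slate Services GmbH → Beacon Realty LP → Oakhollow Mining NL (R3): 98% × 55% × 51% × 25% = 6.87225% of Bluewater Textiles S.p.A.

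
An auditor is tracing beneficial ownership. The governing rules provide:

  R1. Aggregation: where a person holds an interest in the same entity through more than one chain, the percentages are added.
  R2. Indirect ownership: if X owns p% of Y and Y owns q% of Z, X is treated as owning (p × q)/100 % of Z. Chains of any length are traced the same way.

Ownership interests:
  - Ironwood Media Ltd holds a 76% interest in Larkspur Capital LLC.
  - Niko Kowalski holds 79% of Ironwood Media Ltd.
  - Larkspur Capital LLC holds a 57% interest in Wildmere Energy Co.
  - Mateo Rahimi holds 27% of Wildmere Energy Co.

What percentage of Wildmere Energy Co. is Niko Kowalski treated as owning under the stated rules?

34.2228%

Chain via Ironwood Media Ltd → Larkspur Capital LLC (R2): 79% × 76% × 57% = 34.2228% of Wildmere Energy Co.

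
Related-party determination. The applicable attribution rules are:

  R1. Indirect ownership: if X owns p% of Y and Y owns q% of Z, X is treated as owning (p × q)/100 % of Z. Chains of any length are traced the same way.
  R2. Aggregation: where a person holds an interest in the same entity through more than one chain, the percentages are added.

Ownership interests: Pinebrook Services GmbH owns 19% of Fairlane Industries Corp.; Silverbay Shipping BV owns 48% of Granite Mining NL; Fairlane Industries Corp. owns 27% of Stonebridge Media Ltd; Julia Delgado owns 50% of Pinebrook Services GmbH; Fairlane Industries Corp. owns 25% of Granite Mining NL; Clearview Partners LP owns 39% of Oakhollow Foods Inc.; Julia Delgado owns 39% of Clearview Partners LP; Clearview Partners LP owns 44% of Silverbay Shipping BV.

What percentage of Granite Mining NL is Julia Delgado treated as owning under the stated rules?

Chain via Clearview Partners LP → Silverbay Shipping BV (R1): 39% × 44% × 48% = 8.2368% of Granite Mining NL.
Chain via Pinebrook Services GmbH → Fairlane Industries Corp. (R1): 50% × 19% × 25% = 2.375% of Granite Mining NL.
Aggregating (R2): 8.2368% + 2.375% = 10.6118%.

10.6118%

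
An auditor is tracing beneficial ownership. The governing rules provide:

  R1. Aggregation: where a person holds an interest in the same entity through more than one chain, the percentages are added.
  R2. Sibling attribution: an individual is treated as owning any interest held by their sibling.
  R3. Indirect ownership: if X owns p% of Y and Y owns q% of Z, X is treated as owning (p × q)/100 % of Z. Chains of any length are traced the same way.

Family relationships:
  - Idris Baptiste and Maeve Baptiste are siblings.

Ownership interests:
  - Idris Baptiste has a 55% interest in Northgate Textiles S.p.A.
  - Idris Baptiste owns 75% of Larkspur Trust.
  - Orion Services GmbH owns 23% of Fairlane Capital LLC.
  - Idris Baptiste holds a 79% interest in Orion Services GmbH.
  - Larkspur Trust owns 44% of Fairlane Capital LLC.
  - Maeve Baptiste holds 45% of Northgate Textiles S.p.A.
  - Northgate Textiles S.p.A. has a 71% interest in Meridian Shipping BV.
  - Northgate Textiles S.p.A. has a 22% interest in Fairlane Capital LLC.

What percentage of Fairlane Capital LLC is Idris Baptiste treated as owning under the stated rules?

73.17%

By sibling attribution (R2), Idris Baptiste is treated as also owning Maeve Baptiste's interest in Northgate Textiles S.p.A, giving 55% + 45% = 100%.
Chain via Northgate Textiles S.p.A. (R3): 100% × 22% = 22% of Fairlane Capital LLC.
Chain via Larkspur Trust (R3): 75% × 44% = 33% of Fairlane Capital LLC.
Chain via Orion Services GmbH (R3): 79% × 23% = 18.17% of Fairlane Capital LLC.
Aggregating (R1): 22% + 33% + 18.17% = 73.17%.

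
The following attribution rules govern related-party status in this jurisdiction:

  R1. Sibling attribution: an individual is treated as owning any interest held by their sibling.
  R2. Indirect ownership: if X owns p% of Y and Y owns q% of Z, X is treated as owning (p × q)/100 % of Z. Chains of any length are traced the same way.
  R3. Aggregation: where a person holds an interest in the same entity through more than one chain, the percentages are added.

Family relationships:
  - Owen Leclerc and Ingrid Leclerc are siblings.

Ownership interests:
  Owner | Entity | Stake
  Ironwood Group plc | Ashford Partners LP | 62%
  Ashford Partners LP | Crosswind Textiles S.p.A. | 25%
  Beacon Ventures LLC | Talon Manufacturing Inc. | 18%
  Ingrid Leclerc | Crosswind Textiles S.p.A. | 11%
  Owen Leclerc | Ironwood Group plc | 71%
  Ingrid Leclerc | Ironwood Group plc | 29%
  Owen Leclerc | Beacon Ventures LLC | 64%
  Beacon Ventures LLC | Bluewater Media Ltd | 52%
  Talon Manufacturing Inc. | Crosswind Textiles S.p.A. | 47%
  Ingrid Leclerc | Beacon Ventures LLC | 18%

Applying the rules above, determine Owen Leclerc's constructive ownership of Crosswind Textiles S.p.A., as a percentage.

33.4372%

By sibling attribution (R1), Owen Leclerc is treated as also owning Ingrid Leclerc's interest in Beacon Ventures LLC, giving 64% + 18% = 82%.
By sibling attribution (R1), Owen Leclerc is treated as also owning Ingrid Leclerc's interest in Ironwood Group plc, giving 71% + 29% = 100%.
By sibling attribution (R1), Owen Leclerc is treated as owning Ingrid Leclerc's 11% interest in Crosswind Textiles S.p.A.
Chain via Beacon Ventures LLC → Talon Manufacturing Inc. (R2): 82% × 18% × 47% = 6.9372% of Crosswind Textiles S.p.A.
Chain via Ironwood Group plc → Ashford Partners LP (R2): 100% × 62% × 25% = 15.5% of Crosswind Textiles S.p.A.
Direct interest in Crosswind Textiles S.p.A: 11%.
Aggregating (R3): 6.9372% + 15.5% + 11% = 33.4372%.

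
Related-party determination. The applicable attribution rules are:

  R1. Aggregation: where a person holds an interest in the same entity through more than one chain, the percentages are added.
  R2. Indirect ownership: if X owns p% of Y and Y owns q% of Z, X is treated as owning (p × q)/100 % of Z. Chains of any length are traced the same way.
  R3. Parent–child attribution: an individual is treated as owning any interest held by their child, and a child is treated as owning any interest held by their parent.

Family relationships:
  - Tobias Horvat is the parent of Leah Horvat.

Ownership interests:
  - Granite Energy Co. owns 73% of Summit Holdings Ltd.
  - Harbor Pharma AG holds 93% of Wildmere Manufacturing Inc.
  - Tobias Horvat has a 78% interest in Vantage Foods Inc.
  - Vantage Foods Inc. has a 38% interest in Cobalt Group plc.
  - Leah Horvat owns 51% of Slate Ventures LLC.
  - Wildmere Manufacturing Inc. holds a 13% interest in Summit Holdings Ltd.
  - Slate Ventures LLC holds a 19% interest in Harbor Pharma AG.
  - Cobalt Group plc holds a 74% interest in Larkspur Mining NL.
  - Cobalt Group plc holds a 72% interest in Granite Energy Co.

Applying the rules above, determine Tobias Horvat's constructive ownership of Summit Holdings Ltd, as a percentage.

16.750305%

By parent–child attribution (R3), Tobias Horvat is treated as owning Leah Horvat's 51% interest in Slate Ventures LLC.
Chain via Vantage Foods Inc. → Cobalt Group plc → Granite Energy Co. (R2): 78% × 38% × 72% × 73% = 15.578784% of Summit Holdings Ltd.
Chain via Slate Ventures LLC → Harbor Pharma AG → Wildmere Manufacturing Inc. (R2): 51% × 19% × 93% × 13% = 1.171521% of Summit Holdings Ltd.
Aggregating (R1): 15.578784% + 1.171521% = 16.750305%.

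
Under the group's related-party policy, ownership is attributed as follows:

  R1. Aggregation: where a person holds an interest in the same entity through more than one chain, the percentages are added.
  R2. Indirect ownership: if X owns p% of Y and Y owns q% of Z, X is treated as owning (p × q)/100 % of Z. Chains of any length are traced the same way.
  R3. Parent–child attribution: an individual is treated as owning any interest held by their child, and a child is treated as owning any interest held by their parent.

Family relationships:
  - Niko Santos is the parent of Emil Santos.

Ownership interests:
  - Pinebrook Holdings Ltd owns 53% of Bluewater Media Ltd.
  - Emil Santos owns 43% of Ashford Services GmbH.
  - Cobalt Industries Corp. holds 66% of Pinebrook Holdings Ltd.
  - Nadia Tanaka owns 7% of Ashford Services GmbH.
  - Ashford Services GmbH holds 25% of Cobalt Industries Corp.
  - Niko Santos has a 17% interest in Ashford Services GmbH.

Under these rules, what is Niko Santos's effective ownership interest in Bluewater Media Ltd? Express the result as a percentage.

5.247%

By parent–child attribution (R3), Niko Santos is treated as also owning Emil Santos's interest in Ashford Services GmbH, giving 17% + 43% = 60%.
Chain via Ashford Services GmbH → Cobalt Industries Corp. → Pinebrook Holdings Ltd (R2): 60% × 25% × 66% × 53% = 5.247% of Bluewater Media Ltd.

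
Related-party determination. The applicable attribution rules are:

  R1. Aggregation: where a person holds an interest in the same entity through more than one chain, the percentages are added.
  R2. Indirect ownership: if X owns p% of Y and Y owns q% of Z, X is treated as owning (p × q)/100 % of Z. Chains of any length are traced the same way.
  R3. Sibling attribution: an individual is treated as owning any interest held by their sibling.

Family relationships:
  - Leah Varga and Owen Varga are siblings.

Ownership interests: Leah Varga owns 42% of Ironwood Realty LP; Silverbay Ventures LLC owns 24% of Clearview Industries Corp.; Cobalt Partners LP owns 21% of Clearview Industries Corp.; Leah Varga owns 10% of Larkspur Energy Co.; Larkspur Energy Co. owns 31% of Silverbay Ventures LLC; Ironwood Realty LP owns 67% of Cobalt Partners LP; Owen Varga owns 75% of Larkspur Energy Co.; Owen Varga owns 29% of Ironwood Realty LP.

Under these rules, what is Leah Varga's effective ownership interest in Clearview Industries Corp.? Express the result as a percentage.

By sibling attribution (R3), Leah Varga is treated as also owning Owen Varga's interest in Larkspur Energy Co, giving 10% + 75% = 85%.
By sibling attribution (R3), Leah Varga is treated as also owning Owen Varga's interest in Ironwood Realty LP, giving 42% + 29% = 71%.
Chain via Larkspur Energy Co. → Silverbay Ventures LLC (R2): 85% × 31% × 24% = 6.324% of Clearview Industries Corp.
Chain via Ironwood Realty LP → Cobalt Partners LP (R2): 71% × 67% × 21% = 9.9897% of Clearview Industries Corp.
Aggregating (R1): 6.324% + 9.9897% = 16.3137%.

16.3137%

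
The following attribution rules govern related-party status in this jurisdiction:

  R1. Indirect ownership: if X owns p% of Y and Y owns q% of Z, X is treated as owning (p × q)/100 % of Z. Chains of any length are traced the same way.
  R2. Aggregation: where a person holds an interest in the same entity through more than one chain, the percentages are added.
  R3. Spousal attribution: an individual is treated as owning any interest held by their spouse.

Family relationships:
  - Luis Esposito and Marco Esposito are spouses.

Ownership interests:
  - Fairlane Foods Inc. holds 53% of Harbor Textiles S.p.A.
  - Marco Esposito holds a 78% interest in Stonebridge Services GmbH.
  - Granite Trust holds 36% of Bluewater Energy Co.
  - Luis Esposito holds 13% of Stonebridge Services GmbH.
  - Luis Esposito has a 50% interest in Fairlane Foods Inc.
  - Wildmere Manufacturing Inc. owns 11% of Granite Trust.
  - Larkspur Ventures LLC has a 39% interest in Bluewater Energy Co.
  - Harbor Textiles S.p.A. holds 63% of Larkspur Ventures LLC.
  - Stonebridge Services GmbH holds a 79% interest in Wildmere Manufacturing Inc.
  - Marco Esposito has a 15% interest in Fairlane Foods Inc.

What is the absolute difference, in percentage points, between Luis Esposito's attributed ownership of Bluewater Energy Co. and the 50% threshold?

By spousal attribution (R3), Luis Esposito is treated as also owning Marco Esposito's interest in Fairlane Foods Inc, giving 50% + 15% = 65%.
By spousal attribution (R3), Luis Esposito is treated as also owning Marco Esposito's interest in Stonebridge Services GmbH, giving 13% + 78% = 91%.
Chain via Fairlane Foods Inc. → Harbor Textiles S.p.A. → Larkspur Ventures LLC (R1): 65% × 53% × 63% × 39% = 8.464365% of Bluewater Energy Co.
Chain via Stonebridge Services GmbH → Wildmere Manufacturing Inc. → Granite Trust (R1): 91% × 79% × 11% × 36% = 2.846844% of Bluewater Energy Co.
Aggregating (R2): 8.464365% + 2.846844% = 11.311209%.
11.311209% falls short of the 50% threshold by 38.688791 percentage points.

38.688791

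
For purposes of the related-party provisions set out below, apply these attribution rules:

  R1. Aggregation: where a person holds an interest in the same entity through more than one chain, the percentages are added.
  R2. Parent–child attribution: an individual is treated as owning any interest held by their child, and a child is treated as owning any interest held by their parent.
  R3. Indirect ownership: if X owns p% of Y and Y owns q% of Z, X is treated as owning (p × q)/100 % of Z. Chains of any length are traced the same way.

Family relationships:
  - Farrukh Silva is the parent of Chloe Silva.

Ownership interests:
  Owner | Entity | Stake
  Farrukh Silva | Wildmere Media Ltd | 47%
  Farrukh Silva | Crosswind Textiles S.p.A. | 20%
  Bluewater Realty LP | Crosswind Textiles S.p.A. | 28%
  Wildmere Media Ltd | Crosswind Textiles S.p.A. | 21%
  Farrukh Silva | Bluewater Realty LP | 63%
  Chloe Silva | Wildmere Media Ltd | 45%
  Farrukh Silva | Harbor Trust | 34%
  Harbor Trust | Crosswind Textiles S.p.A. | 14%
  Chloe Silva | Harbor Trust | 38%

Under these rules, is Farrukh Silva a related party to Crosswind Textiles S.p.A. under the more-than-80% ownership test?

No

By parent–child attribution (R2), Farrukh Silva is treated as also owning Chloe Silva's interest in Harbor Trust, giving 34% + 38% = 72%.
By parent–child attribution (R2), Farrukh Silva is treated as also owning Chloe Silva's interest in Wildmere Media Ltd, giving 47% + 45% = 92%.
Chain via Bluewater Realty LP (R3): 63% × 28% = 17.64% of Crosswind Textiles S.p.A.
Chain via Harbor Trust (R3): 72% × 14% = 10.08% of Crosswind Textiles S.p.A.
Chain via Wildmere Media Ltd (R3): 92% × 21% = 19.32% of Crosswind Textiles S.p.A.
Direct interest in Crosswind Textiles S.p.A: 20%.
Aggregating (R1): 17.64% + 10.08% + 19.32% + 20% = 67.04%.
67.04% does not exceed the 80% threshold, so Farrukh is not a related party to Crosswind Textiles S.p.A.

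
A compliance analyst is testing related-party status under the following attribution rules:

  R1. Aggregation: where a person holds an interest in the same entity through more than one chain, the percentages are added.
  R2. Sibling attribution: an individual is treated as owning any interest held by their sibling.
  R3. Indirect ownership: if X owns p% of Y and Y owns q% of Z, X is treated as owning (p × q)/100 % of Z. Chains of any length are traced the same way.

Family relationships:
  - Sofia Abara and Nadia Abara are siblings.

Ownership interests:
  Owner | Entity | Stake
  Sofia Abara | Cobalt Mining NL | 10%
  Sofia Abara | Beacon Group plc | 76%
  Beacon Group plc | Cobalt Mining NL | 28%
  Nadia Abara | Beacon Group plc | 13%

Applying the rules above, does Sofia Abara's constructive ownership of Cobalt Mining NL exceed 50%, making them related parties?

By sibling attribution (R2), Sofia Abara is treated as also owning Nadia Abara's interest in Beacon Group plc, giving 76% + 13% = 89%.
Chain via Beacon Group plc (R3): 89% × 28% = 24.92% of Cobalt Mining NL.
Direct interest in Cobalt Mining NL: 10%.
Aggregating (R1): 24.92% + 10% = 34.92%.
34.92% does not exceed the 50% threshold, so Sofia is not a related party to Cobalt Mining NL.

No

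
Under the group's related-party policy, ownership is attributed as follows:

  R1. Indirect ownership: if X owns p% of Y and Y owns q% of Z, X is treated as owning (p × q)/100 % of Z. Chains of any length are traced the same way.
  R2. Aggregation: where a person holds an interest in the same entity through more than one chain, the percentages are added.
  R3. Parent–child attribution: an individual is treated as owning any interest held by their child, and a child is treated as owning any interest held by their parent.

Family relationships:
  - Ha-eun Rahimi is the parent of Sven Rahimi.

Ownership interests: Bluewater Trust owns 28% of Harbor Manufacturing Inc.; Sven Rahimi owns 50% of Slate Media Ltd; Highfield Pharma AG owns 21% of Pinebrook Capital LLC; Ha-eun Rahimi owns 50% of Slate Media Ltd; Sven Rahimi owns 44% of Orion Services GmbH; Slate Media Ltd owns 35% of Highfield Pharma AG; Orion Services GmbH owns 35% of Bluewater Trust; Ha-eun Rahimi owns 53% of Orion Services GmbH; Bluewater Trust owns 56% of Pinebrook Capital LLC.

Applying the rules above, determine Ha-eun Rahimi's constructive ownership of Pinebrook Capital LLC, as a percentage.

By parent–child attribution (R3), Ha-eun Rahimi is treated as also owning Sven Rahimi's interest in Orion Services GmbH, giving 53% + 44% = 97%.
By parent–child attribution (R3), Ha-eun Rahimi is treated as also owning Sven Rahimi's interest in Slate Media Ltd, giving 50% + 50% = 100%.
Chain via Orion Services GmbH → Bluewater Trust (R1): 97% × 35% × 56% = 19.012% of Pinebrook Capital LLC.
Chain via Slate Media Ltd → Highfield Pharma AG (R1): 100% × 35% × 21% = 7.35% of Pinebrook Capital LLC.
Aggregating (R2): 19.012% + 7.35% = 26.362%.

26.362%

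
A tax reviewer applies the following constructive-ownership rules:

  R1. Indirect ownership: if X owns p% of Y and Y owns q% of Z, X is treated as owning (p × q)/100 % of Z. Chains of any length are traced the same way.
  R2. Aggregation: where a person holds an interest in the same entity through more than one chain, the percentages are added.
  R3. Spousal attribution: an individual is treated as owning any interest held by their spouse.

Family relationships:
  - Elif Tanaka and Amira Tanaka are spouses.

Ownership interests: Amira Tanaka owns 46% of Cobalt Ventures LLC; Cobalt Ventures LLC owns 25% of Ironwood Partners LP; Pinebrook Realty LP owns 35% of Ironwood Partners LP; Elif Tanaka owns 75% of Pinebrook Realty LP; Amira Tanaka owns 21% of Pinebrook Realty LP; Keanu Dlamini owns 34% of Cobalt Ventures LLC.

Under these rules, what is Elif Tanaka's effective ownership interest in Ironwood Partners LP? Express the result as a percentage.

By spousal attribution (R3), Elif Tanaka is treated as also owning Amira Tanaka's interest in Pinebrook Realty LP, giving 75% + 21% = 96%.
By spousal attribution (R3), Elif Tanaka is treated as owning Amira Tanaka's 46% interest in Cobalt Ventures LLC.
Chain via Pinebrook Realty LP (R1): 96% × 35% = 33.6% of Ironwood Partners LP.
Chain via Cobalt Ventures LLC (R1): 46% × 25% = 11.5% of Ironwood Partners LP.
Aggregating (R2): 33.6% + 11.5% = 45.1%.

45.1%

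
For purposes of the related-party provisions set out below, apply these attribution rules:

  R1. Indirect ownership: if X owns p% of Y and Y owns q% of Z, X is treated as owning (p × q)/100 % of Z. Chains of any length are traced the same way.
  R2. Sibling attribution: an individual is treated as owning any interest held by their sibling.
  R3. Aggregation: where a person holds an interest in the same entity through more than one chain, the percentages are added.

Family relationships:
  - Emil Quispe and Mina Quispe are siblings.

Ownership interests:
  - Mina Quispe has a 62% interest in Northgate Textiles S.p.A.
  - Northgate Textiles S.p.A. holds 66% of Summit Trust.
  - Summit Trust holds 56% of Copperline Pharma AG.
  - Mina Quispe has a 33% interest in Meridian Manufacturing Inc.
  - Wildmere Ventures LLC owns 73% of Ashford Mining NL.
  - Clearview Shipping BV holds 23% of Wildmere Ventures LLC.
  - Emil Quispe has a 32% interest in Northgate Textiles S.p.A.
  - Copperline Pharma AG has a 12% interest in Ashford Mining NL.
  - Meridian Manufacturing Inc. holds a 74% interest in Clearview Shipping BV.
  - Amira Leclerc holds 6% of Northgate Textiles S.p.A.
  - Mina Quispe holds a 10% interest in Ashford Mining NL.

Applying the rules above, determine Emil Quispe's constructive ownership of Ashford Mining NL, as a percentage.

By sibling attribution (R2), Emil Quispe is treated as also owning Mina Quispe's interest in Northgate Textiles S.p.A, giving 32% + 62% = 94%.
By sibling attribution (R2), Emil Quispe is treated as owning Mina Quispe's 33% interest in Meridian Manufacturing Inc.
By sibling attribution (R2), Emil Quispe is treated as owning Mina Quispe's 10% interest in Ashford Mining NL.
Chain via Northgate Textiles S.p.A. → Summit Trust → Copperline Pharma AG (R1): 94% × 66% × 56% × 12% = 4.169088% of Ashford Mining NL.
Chain via Meridian Manufacturing Inc. → Clearview Shipping BV → Wildmere Ventures LLC (R1): 33% × 74% × 23% × 73% = 4.100118% of Ashford Mining NL.
Direct interest in Ashford Mining NL: 10%.
Aggregating (R3): 4.169088% + 4.100118% + 10% = 18.269206%.

18.269206%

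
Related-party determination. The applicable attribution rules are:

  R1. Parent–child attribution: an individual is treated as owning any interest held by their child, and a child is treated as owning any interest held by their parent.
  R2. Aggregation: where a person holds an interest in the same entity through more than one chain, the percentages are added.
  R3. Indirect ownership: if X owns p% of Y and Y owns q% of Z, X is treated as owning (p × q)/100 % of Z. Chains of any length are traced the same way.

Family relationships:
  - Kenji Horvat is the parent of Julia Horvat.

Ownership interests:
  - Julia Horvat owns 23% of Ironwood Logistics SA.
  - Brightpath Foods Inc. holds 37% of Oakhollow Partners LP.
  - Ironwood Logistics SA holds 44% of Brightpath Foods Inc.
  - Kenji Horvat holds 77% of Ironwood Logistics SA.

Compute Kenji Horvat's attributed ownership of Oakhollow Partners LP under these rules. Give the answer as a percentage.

16.28%

By parent–child attribution (R1), Kenji Horvat is treated as also owning Julia Horvat's interest in Ironwood Logistics SA, giving 77% + 23% = 100%.
Chain via Ironwood Logistics SA → Brightpath Foods Inc. (R3): 100% × 44% × 37% = 16.28% of Oakhollow Partners LP.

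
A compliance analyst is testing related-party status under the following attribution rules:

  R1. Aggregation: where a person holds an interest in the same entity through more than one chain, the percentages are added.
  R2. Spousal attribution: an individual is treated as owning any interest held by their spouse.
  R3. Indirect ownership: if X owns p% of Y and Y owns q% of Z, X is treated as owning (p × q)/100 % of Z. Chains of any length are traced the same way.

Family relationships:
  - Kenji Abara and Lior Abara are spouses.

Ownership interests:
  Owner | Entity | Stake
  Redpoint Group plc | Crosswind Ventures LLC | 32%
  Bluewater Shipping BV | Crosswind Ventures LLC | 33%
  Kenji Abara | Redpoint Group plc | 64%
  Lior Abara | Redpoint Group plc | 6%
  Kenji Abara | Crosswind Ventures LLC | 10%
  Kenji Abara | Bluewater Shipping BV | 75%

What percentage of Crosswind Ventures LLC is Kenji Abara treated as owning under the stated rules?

57.15%

By spousal attribution (R2), Kenji Abara is treated as also owning Lior Abara's interest in Redpoint Group plc, giving 64% + 6% = 70%.
Chain via Bluewater Shipping BV (R3): 75% × 33% = 24.75% of Crosswind Ventures LLC.
Chain via Redpoint Group plc (R3): 70% × 32% = 22.4% of Crosswind Ventures LLC.
Direct interest in Crosswind Ventures LLC: 10%.
Aggregating (R1): 24.75% + 22.4% + 10% = 57.15%.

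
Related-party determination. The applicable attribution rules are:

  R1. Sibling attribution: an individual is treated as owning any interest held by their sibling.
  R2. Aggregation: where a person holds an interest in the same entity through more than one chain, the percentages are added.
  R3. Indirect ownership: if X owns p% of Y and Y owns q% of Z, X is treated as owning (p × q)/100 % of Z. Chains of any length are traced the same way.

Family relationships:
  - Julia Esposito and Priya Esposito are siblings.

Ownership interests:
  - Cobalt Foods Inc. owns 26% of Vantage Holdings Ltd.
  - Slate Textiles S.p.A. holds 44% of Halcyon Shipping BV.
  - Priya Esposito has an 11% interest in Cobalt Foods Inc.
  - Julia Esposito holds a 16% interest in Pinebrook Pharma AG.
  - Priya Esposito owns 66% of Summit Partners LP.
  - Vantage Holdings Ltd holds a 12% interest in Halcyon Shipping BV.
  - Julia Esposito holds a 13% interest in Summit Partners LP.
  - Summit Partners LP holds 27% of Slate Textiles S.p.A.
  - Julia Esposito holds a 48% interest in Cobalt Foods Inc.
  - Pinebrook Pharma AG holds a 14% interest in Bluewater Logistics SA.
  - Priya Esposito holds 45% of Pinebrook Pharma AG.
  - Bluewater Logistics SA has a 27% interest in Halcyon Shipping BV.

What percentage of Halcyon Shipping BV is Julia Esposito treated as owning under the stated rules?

By sibling attribution (R1), Julia Esposito is treated as also owning Priya Esposito's interest in Cobalt Foods Inc, giving 48% + 11% = 59%.
By sibling attribution (R1), Julia Esposito is treated as also owning Priya Esposito's interest in Summit Partners LP, giving 13% + 66% = 79%.
By sibling attribution (R1), Julia Esposito is treated as also owning Priya Esposito's interest in Pinebrook Pharma AG, giving 16% + 45% = 61%.
Chain via Cobalt Foods Inc. → Vantage Holdings Ltd (R3): 59% × 26% × 12% = 1.8408% of Halcyon Shipping BV.
Chain via Summit Partners LP → Slate Textiles S.p.A. (R3): 79% × 27% × 44% = 9.3852% of Halcyon Shipping BV.
Chain via Pinebrook Pharma AG → Bluewater Logistics SA (R3): 61% × 14% × 27% = 2.3058% of Halcyon Shipping BV.
Aggregating (R2): 1.8408% + 9.3852% + 2.3058% = 13.5318%.

13.5318%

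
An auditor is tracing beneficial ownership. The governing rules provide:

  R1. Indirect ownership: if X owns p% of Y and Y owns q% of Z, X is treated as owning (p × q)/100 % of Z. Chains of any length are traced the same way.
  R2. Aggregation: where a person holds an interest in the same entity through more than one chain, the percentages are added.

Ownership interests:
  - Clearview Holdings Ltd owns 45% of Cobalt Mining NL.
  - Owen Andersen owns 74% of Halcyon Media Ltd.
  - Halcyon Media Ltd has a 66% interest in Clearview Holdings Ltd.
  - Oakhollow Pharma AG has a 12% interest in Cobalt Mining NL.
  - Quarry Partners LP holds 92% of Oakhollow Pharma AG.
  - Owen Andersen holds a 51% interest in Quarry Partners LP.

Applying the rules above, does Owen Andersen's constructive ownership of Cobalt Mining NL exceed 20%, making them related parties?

Chain via Halcyon Media Ltd → Clearview Holdings Ltd (R1): 74% × 66% × 45% = 21.978% of Cobalt Mining NL.
Chain via Quarry Partners LP → Oakhollow Pharma AG (R1): 51% × 92% × 12% = 5.6304% of Cobalt Mining NL.
Aggregating (R2): 21.978% + 5.6304% = 27.6084%.
27.6084% exceeds the 20% threshold, so Owen is a related party to Cobalt Mining NL.

Yes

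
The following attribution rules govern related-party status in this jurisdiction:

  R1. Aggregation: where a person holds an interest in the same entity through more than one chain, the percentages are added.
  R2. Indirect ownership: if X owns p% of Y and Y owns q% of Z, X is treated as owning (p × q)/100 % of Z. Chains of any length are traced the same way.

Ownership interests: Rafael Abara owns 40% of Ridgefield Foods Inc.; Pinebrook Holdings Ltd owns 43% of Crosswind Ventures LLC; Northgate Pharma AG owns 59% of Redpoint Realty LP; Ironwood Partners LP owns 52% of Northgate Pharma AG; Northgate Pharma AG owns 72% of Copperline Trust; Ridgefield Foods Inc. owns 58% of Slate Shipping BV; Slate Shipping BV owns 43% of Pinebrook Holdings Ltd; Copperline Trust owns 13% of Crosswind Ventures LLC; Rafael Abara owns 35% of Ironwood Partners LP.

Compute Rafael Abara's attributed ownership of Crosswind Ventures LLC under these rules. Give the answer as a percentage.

Chain via Ridgefield Foods Inc. → Slate Shipping BV → Pinebrook Holdings Ltd (R2): 40% × 58% × 43% × 43% = 4.28968% of Crosswind Ventures LLC.
Chain via Ironwood Partners LP → Northgate Pharma AG → Copperline Trust (R2): 35% × 52% × 72% × 13% = 1.70352% of Crosswind Ventures LLC.
Aggregating (R1): 4.28968% + 1.70352% = 5.9932%.

5.9932%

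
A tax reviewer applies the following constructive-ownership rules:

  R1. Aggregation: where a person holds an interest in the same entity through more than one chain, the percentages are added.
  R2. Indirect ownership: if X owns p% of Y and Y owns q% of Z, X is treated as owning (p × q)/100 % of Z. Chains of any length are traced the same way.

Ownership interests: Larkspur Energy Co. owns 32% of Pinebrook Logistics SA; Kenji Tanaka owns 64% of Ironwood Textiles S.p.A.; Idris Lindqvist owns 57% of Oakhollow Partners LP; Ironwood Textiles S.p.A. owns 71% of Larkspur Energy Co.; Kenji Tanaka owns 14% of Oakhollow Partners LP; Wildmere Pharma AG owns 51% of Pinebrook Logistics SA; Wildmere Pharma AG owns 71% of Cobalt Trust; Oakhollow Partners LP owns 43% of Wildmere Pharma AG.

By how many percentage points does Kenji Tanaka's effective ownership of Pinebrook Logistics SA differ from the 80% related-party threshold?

62.389

Chain via Oakhollow Partners LP → Wildmere Pharma AG (R2): 14% × 43% × 51% = 3.0702% of Pinebrook Logistics SA.
Chain via Ironwood Textiles S.p.A. → Larkspur Energy Co. (R2): 64% × 71% × 32% = 14.5408% of Pinebrook Logistics SA.
Aggregating (R1): 3.0702% + 14.5408% = 17.611%.
17.611% falls short of the 80% threshold by 62.389 percentage points.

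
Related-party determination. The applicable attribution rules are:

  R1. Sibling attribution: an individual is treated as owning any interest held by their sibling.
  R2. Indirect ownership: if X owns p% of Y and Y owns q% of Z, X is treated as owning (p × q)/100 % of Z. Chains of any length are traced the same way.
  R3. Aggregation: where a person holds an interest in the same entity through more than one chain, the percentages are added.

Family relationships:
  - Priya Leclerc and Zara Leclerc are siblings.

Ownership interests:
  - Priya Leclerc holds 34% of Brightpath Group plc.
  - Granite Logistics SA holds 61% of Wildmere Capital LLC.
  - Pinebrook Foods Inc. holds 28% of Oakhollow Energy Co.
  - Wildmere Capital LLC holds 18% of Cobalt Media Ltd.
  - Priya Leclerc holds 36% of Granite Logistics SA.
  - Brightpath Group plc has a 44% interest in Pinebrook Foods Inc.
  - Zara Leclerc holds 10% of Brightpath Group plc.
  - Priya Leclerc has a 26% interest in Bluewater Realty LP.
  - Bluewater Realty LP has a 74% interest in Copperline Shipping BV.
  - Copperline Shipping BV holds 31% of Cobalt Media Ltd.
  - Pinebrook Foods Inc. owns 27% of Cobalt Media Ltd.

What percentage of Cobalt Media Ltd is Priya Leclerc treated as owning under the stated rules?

By sibling attribution (R1), Priya Leclerc is treated as also owning Zara Leclerc's interest in Brightpath Group plc, giving 34% + 10% = 44%.
Chain via Granite Logistics SA → Wildmere Capital LLC (R2): 36% × 61% × 18% = 3.9528% of Cobalt Media Ltd.
Chain via Brightpath Group plc → Pinebrook Foods Inc. (R2): 44% × 44% × 27% = 5.2272% of Cobalt Media Ltd.
Chain via Bluewater Realty LP → Copperline Shipping BV (R2): 26% × 74% × 31% = 5.9644% of Cobalt Media Ltd.
Aggregating (R3): 3.9528% + 5.2272% + 5.9644% = 15.1444%.

15.1444%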